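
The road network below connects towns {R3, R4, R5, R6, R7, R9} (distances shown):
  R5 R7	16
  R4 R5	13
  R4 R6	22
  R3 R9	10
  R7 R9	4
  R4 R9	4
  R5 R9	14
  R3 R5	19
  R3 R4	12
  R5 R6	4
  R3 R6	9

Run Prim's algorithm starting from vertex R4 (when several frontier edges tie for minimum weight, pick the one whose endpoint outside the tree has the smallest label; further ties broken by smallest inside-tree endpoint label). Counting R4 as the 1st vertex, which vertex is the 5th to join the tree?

R6

Prim, starting at R4.
Step 1: frontier [R4 R9 4, R3 R4 12, R4 R5 13, R4 R6 22] → take R4 R9 (4); add R9.
Step 2: frontier [R3 R4 12, R4 R5 13, R4 R6 22, R7 R9 4, R3 R9 10, R5 R9 14] → take R7 R9 (4); add R7.
Step 3: frontier [R3 R4 12, R4 R5 13, R4 R6 22, R5 R7 16, R3 R9 10, R5 R9 14] → take R3 R9 (10); add R3.
Step 4: frontier [R3 R6 9, R3 R5 19, R4 R5 13, R4 R6 22, R5 R7 16, R5 R9 14] → take R3 R6 (9); add R6.
Step 5: frontier [R3 R5 19, R4 R5 13, R5 R6 4, R5 R7 16, R5 R9 14] → take R5 R6 (4); add R5.
Vertex order: R4, R9, R7, R3, R6, R5. The 5th vertex is R6.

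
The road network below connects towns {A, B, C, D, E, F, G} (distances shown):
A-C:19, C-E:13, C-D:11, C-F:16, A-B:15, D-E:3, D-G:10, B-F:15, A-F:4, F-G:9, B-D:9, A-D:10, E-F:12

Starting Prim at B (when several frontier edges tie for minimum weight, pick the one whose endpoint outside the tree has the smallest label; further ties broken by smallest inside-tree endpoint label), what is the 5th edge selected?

F-G

Prim's algorithm from B:
Step 1: cheapest edge leaving the tree is B-D (9); add D.
Step 2: cheapest edge leaving the tree is D-E (3); add E.
Step 3: cheapest edge leaving the tree is A-D (10); add A.
Step 4: cheapest edge leaving the tree is A-F (4); add F.
Step 5: cheapest edge leaving the tree is F-G (9); add G.
Step 6: cheapest edge leaving the tree is C-D (11); add C.
The 5th edge added is F-G.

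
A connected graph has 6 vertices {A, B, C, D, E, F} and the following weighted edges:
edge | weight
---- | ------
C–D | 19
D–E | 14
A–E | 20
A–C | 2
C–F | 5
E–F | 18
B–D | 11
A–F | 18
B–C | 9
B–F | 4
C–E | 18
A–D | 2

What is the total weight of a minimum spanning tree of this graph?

27

Prim, starting at D.
Step 1: cheapest edge leaving the tree is A–D (2); add A.
Step 2: cheapest edge leaving the tree is A–C (2); add C.
Step 3: cheapest edge leaving the tree is C–F (5); add F.
Step 4: cheapest edge leaving the tree is B–F (4); add B.
Step 5: cheapest edge leaving the tree is D–E (14); add E.
MST edges: A–D, A–C, C–F, B–F, D–E; total weight 2+2+5+4+14 = 27.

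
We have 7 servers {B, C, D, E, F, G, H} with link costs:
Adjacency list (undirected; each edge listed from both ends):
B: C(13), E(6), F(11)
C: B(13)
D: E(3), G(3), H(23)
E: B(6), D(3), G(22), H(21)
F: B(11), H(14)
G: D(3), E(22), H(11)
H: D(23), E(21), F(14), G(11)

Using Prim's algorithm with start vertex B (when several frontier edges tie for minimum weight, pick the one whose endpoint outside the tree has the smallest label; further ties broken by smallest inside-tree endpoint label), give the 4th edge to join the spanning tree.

B-F

Prim, starting at B.
Step 1: cheapest edge leaving the tree is B E (6); add E.
Step 2: cheapest edge leaving the tree is D E (3); add D.
Step 3: cheapest edge leaving the tree is D G (3); add G.
Step 4: cheapest edge leaving the tree is B F (11); add F.
Step 5: cheapest edge leaving the tree is G H (11); add H.
Step 6: cheapest edge leaving the tree is B C (13); add C.
The 4th edge added is B F.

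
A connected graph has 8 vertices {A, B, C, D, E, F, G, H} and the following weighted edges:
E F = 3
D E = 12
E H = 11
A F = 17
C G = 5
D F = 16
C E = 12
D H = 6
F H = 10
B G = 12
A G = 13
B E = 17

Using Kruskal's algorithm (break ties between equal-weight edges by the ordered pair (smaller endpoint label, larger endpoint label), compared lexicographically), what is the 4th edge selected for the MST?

Kruskal: consider edges lightest-first.
E F (3): add — endpoints in different components.
C G (5): add — endpoints in different components.
D H (6): add — endpoints in different components.
F H (10): add — endpoints in different components.
E H (11): skip — E and H already connected.
B G (12): add — endpoints in different components.
C E (12): add — endpoints in different components.
D E (12): skip — D and E already connected.
A G (13): add — endpoints in different components.
The 4th edge added is F H.

F-H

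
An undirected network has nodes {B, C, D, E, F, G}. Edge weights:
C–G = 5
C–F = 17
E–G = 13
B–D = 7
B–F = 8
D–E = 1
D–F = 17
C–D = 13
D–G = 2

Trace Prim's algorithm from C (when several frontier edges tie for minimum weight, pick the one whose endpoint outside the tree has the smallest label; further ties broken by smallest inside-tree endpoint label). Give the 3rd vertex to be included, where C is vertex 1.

Prim, starting at C.
Step 1: frontier [C–G 5, C–D 13, C–F 17] → take C–G (5); add G.
Step 2: frontier [C–D 13, C–F 17, D–G 2, E–G 13] → take D–G (2); add D.
Step 3: frontier [C–F 17, D–E 1, B–D 7, D–F 17, E–G 13] → take D–E (1); add E.
Step 4: frontier [C–F 17, B–D 7, D–F 17] → take B–D (7); add B.
Step 5: frontier [B–F 8, C–F 17, D–F 17] → take B–F (8); add F.
Vertex order: C, G, D, E, B, F. The 3rd vertex is D.

D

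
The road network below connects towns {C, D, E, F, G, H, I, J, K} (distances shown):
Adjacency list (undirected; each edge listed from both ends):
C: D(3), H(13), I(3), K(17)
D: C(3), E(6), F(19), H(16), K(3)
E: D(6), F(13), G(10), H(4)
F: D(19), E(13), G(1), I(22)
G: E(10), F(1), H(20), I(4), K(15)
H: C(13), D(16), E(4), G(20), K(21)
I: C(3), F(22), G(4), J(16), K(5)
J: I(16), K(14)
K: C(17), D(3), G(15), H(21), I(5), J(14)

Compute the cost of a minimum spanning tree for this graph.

38

Prim's algorithm from J:
Step 1: cheapest edge leaving the tree is J-K (14); add K.
Step 2: cheapest edge leaving the tree is D-K (3); add D.
Step 3: cheapest edge leaving the tree is C-D (3); add C.
Step 4: cheapest edge leaving the tree is C-I (3); add I.
Step 5: cheapest edge leaving the tree is G-I (4); add G.
Step 6: cheapest edge leaving the tree is F-G (1); add F.
Step 7: cheapest edge leaving the tree is D-E (6); add E.
Step 8: cheapest edge leaving the tree is E-H (4); add H.
MST edges: J-K, D-K, C-D, C-I, G-I, F-G, D-E, E-H; total weight 14+3+3+3+4+1+6+4 = 38.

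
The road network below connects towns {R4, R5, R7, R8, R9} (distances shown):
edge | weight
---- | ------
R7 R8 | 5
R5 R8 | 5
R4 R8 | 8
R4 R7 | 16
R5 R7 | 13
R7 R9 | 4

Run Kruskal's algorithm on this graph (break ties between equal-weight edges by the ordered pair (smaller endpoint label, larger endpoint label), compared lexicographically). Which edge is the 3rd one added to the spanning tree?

R7-R8

Sort edges by weight, then run Kruskal:
R7 R9 (4): add — endpoints in different components.
R5 R8 (5): add — endpoints in different components.
R7 R8 (5): add — endpoints in different components.
R4 R8 (8): add — endpoints in different components.
The 3rd edge added is R7 R8.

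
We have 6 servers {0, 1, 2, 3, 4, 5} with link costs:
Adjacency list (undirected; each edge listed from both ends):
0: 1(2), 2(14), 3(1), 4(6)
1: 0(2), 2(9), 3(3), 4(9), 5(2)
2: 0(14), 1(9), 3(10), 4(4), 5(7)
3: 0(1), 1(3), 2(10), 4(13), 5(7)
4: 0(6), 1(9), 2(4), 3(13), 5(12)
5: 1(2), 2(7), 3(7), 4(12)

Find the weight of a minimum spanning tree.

Kruskal: consider edges lightest-first.
0-3 (1): add. Components now {0,3} {1} {2} {4} {5}
0-1 (2): add. Components now {0,1,3} {2} {4} {5}
1-5 (2): add. Components now {0,1,3,5} {2} {4}
1-3 (3): skip — 1 and 3 already connected.
2-4 (4): add. Components now {0,1,3,5} {2,4}
0-4 (6): add. Components now {0,1,2,3,4,5}
MST edges: 0-3, 0-1, 1-5, 2-4, 0-4; total weight 1+2+2+4+6 = 15.

15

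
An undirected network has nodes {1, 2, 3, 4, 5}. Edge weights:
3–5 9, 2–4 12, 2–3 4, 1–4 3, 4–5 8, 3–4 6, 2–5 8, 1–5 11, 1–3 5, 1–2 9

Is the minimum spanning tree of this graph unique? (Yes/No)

Sort edges by weight, then run Kruskal:
1–4 (3): add — endpoints in different components.
2–3 (4): add — endpoints in different components.
1–3 (5): add — endpoints in different components.
3–4 (6): skip — 3 and 4 already connected.
2–5 (8): add — endpoints in different components.
Non-tree edge 4–5 has weight 8, equal to the heaviest edge on its tree cycle — swapping gives another MST of the same weight. Not unique.

No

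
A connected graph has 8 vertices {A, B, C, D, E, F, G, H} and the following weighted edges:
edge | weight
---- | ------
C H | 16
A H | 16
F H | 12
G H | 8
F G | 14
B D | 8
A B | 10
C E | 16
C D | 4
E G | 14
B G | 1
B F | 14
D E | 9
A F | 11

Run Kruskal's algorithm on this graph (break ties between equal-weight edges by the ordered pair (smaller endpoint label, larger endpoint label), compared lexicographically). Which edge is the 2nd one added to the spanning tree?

Sort edges by weight, then run Kruskal:
B G (1): add — endpoints in different components.
C D (4): add — endpoints in different components.
B D (8): add — endpoints in different components.
G H (8): add — endpoints in different components.
D E (9): add — endpoints in different components.
A B (10): add — endpoints in different components.
A F (11): add — endpoints in different components.
The 2nd edge added is C D.

C-D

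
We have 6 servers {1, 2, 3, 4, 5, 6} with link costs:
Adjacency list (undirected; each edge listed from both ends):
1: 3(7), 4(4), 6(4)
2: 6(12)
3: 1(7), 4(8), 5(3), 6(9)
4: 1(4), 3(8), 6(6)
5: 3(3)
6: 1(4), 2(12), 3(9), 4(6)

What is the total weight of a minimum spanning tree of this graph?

30

Grow the tree from 2 using Prim:
Step 1: cheapest edge leaving the tree is 2–6 (12); add 6.
Step 2: cheapest edge leaving the tree is 1–6 (4); add 1.
Step 3: cheapest edge leaving the tree is 1–4 (4); add 4.
Step 4: cheapest edge leaving the tree is 1–3 (7); add 3.
Step 5: cheapest edge leaving the tree is 3–5 (3); add 5.
MST edges: 2–6, 1–6, 1–4, 1–3, 3–5; total weight 12+4+4+7+3 = 30.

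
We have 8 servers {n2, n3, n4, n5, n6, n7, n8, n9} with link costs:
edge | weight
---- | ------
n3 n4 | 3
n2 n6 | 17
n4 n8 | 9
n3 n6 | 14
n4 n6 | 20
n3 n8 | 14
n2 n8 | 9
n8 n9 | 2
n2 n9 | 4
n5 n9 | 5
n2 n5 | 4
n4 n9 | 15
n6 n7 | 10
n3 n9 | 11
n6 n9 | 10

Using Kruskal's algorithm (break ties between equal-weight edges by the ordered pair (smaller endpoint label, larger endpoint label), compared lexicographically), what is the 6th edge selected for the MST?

n6-n7

Kruskal: consider edges lightest-first.
n8 n9 (2): add — endpoints in different components.
n3 n4 (3): add — endpoints in different components.
n2 n5 (4): add — endpoints in different components.
n2 n9 (4): add — endpoints in different components.
n5 n9 (5): skip — n9 and n5 already connected.
n2 n8 (9): skip — n8 and n2 already connected.
n4 n8 (9): add — endpoints in different components.
n6 n7 (10): add — endpoints in different components.
n6 n9 (10): add — endpoints in different components.
The 6th edge added is n6 n7.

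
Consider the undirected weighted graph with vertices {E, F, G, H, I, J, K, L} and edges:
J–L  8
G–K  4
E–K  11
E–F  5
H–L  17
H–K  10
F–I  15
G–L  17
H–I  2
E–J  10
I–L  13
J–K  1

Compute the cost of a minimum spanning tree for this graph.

40

Prim, starting at F.
Step 1: cheapest edge leaving the tree is E–F (5); add E.
Step 2: cheapest edge leaving the tree is E–J (10); add J.
Step 3: cheapest edge leaving the tree is J–K (1); add K.
Step 4: cheapest edge leaving the tree is G–K (4); add G.
Step 5: cheapest edge leaving the tree is J–L (8); add L.
Step 6: cheapest edge leaving the tree is H–K (10); add H.
Step 7: cheapest edge leaving the tree is H–I (2); add I.
MST edges: E–F, E–J, J–K, G–K, J–L, H–K, H–I; total weight 5+10+1+4+8+10+2 = 40.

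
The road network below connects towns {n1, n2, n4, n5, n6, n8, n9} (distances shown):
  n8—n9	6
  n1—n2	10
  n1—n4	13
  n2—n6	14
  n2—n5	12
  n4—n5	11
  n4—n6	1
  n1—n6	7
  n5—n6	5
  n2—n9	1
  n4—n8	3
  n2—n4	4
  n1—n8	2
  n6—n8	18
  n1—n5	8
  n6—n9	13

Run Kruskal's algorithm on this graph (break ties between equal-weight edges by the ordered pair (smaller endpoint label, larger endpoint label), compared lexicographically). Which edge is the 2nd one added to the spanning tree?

Kruskal: consider edges lightest-first.
n2—n9 (1): add — endpoints in different components.
n4—n6 (1): add — endpoints in different components.
n1—n8 (2): add — endpoints in different components.
n4—n8 (3): add — endpoints in different components.
n2—n4 (4): add — endpoints in different components.
n5—n6 (5): add — endpoints in different components.
The 2nd edge added is n4—n6.

n4-n6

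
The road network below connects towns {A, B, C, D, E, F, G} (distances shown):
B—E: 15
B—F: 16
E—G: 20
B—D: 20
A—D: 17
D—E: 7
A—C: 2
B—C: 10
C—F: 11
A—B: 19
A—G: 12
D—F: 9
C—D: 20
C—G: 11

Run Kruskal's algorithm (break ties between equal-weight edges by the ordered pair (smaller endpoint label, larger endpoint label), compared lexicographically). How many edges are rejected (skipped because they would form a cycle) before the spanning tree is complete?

Sort edges by weight, then run Kruskal:
A—C (2): add. Components now {A,C} {B} {D} {E} {F} {G}
D—E (7): add. Components now {A,C} {B} {D,E} {F} {G}
D—F (9): add. Components now {A,C} {B} {D,E,F} {G}
B—C (10): add. Components now {A,B,C} {D,E,F} {G}
C—F (11): add. Components now {A,B,C,D,E,F} {G}
C—G (11): add. Components now {A,B,C,D,E,F,G}
Edges rejected before the tree was complete: 0.

0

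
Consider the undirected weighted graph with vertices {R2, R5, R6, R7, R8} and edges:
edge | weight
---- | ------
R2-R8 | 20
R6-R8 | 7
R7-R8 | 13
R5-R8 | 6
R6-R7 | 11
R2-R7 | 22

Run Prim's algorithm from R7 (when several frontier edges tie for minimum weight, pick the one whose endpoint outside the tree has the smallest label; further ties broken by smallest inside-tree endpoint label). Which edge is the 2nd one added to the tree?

R6-R8

Prim, starting at R7.
Step 1: frontier [R6-R7 11, R7-R8 13, R2-R7 22] → take R6-R7 (11); add R6.
Step 2: frontier [R6-R8 7, R7-R8 13, R2-R7 22] → take R6-R8 (7); add R8.
Step 3: frontier [R2-R7 22, R5-R8 6, R2-R8 20] → take R5-R8 (6); add R5.
Step 4: frontier [R2-R7 22, R2-R8 20] → take R2-R8 (20); add R2.
The 2nd edge added is R6-R8.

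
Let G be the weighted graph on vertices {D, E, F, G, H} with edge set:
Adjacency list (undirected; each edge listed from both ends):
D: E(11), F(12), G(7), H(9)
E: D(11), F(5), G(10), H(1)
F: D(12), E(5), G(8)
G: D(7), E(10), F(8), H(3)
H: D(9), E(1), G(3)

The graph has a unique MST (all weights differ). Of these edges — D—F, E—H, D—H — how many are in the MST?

Sort edges by weight, then run Kruskal:
E—H (1): add — endpoints in different components.
G—H (3): add — endpoints in different components.
E—F (5): add — endpoints in different components.
D—G (7): add — endpoints in different components.
MST edge set: {E—H, G—H, E—F, D—G}.
Of the listed edges, {E—H} are in the MST → 1.

1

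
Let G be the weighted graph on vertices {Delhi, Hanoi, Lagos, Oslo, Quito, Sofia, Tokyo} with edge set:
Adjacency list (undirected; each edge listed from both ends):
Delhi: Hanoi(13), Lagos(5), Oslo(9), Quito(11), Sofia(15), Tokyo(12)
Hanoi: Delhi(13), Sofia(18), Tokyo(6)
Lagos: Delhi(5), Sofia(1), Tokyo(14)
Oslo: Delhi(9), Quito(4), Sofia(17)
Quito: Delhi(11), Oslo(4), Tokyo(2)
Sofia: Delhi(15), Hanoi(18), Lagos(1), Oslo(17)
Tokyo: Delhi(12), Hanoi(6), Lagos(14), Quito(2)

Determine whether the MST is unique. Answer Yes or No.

Yes

Kruskal's algorithm — process edges by increasing weight (ties by edge label):
Lagos-Sofia (1): add. Components now {Delhi} {Tokyo} {Oslo} {Quito} {Lagos,Sofia} {Hanoi}
Quito-Tokyo (2): add. Components now {Delhi} {Quito,Tokyo} {Oslo} {Lagos,Sofia} {Hanoi}
Oslo-Quito (4): add. Components now {Delhi} {Oslo,Quito,Tokyo} {Lagos,Sofia} {Hanoi}
Delhi-Lagos (5): add. Components now {Delhi,Lagos,Sofia} {Oslo,Quito,Tokyo} {Hanoi}
Hanoi-Tokyo (6): add. Components now {Delhi,Lagos,Sofia} {Hanoi,Oslo,Quito,Tokyo}
Delhi-Oslo (9): add. Components now {Delhi,Hanoi,Lagos,Oslo,Quito,Sofia,Tokyo}
Every non-tree edge has weight strictly greater than the heaviest edge on the tree path between its endpoints, so the MST is unique.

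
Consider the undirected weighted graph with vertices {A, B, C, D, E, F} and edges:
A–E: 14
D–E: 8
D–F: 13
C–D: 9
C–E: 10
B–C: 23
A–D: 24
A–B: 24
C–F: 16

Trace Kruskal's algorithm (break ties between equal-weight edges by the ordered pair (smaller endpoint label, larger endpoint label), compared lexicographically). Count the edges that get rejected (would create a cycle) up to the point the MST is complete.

Kruskal's algorithm — process edges by increasing weight (ties by edge label):
D–E (8): add — endpoints in different components.
C–D (9): add — endpoints in different components.
C–E (10): skip — C and E already connected.
D–F (13): add — endpoints in different components.
A–E (14): add — endpoints in different components.
C–F (16): skip — C and F already connected.
B–C (23): add — endpoints in different components.
Edges rejected before the tree was complete: 2.

2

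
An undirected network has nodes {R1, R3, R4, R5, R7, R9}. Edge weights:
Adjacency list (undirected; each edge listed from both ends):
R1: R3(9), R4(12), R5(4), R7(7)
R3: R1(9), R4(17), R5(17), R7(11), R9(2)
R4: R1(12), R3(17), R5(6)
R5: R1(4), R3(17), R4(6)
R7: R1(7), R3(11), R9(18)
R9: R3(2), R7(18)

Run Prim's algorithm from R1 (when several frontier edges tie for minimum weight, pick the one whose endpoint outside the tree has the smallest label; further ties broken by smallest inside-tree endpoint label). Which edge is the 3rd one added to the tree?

R1-R7

Prim's algorithm from R1:
Step 1: cheapest edge leaving the tree is R1-R5 (4); add R5.
Step 2: cheapest edge leaving the tree is R4-R5 (6); add R4.
Step 3: cheapest edge leaving the tree is R1-R7 (7); add R7.
Step 4: cheapest edge leaving the tree is R1-R3 (9); add R3.
Step 5: cheapest edge leaving the tree is R3-R9 (2); add R9.
The 3rd edge added is R1-R7.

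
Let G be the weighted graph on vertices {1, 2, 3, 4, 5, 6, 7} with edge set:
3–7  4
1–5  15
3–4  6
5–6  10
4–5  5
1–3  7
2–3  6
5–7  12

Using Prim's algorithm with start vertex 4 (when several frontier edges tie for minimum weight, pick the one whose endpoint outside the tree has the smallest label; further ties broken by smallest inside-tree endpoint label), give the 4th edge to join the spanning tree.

2-3

Prim's algorithm from 4:
Step 1: frontier [4–5 5, 3–4 6] → take 4–5 (5); add 5.
Step 2: frontier [3–4 6, 5–6 10, 5–7 12, 1–5 15] → take 3–4 (6); add 3.
Step 3: frontier [3–7 4, 2–3 6, 1–3 7, 5–6 10, 5–7 12, 1–5 15] → take 3–7 (4); add 7.
Step 4: frontier [2–3 6, 1–3 7, 5–6 10, 1–5 15] → take 2–3 (6); add 2.
Step 5: frontier [1–3 7, 5–6 10, 1–5 15] → take 1–3 (7); add 1.
Step 6: frontier [5–6 10] → take 5–6 (10); add 6.
The 4th edge added is 2–3.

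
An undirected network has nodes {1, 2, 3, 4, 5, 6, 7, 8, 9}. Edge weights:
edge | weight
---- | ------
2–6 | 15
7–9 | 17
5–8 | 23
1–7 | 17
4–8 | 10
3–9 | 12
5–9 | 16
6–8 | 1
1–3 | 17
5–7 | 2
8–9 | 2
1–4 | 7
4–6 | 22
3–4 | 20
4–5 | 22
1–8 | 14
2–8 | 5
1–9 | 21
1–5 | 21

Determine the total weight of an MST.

Prim's algorithm from 1:
Step 1: cheapest edge leaving the tree is 1–4 (7); add 4.
Step 2: cheapest edge leaving the tree is 4–8 (10); add 8.
Step 3: cheapest edge leaving the tree is 6–8 (1); add 6.
Step 4: cheapest edge leaving the tree is 8–9 (2); add 9.
Step 5: cheapest edge leaving the tree is 2–8 (5); add 2.
Step 6: cheapest edge leaving the tree is 3–9 (12); add 3.
Step 7: cheapest edge leaving the tree is 5–9 (16); add 5.
Step 8: cheapest edge leaving the tree is 5–7 (2); add 7.
MST edges: 1–4, 4–8, 6–8, 8–9, 2–8, 3–9, 5–9, 5–7; total weight 7+10+1+2+5+12+16+2 = 55.

55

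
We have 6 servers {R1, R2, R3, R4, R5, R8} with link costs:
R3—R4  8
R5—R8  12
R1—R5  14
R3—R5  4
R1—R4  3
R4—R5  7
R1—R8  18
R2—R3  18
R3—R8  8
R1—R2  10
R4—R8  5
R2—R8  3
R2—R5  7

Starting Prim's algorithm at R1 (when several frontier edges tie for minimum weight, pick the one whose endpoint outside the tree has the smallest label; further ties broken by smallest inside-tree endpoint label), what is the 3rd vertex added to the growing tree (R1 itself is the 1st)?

R8

Prim's algorithm from R1:
Step 1: cheapest edge leaving the tree is R1—R4 (3); add R4.
Step 2: cheapest edge leaving the tree is R4—R8 (5); add R8.
Step 3: cheapest edge leaving the tree is R2—R8 (3); add R2.
Step 4: cheapest edge leaving the tree is R2—R5 (7); add R5.
Step 5: cheapest edge leaving the tree is R3—R5 (4); add R3.
Vertex order: R1, R4, R8, R2, R5, R3. The 3rd vertex is R8.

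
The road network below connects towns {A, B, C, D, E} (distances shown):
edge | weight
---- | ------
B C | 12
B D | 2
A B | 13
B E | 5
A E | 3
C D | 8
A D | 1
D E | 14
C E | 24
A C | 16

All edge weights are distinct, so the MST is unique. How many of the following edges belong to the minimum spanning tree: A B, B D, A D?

Kruskal's algorithm — process edges by increasing weight (ties by edge label):
A D (1): add. Components now {A,D} {B} {C} {E}
B D (2): add. Components now {A,B,D} {C} {E}
A E (3): add. Components now {A,B,D,E} {C}
B E (5): skip — B and E already connected.
C D (8): add. Components now {A,B,C,D,E}
MST edge set: {A D, B D, A E, C D}.
Of the listed edges, {B D, A D} are in the MST → 2.

2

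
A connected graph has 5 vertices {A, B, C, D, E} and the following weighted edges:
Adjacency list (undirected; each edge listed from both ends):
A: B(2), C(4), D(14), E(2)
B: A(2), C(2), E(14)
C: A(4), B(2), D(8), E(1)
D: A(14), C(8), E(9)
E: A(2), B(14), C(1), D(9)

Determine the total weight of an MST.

Grow the tree from A using Prim:
Step 1: cheapest edge leaving the tree is A—B (2); add B.
Step 2: cheapest edge leaving the tree is B—C (2); add C.
Step 3: cheapest edge leaving the tree is C—E (1); add E.
Step 4: cheapest edge leaving the tree is C—D (8); add D.
MST edges: A—B, B—C, C—E, C—D; total weight 2+2+1+8 = 13.

13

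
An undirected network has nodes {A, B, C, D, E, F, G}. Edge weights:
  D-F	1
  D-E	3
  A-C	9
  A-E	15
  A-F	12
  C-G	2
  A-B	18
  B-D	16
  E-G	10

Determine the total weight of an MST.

41

Prim, starting at D.
Step 1: frontier [D-F 1, D-E 3, B-D 16] → take D-F (1); add F.
Step 2: frontier [D-E 3, B-D 16, A-F 12] → take D-E (3); add E.
Step 3: frontier [B-D 16, E-G 10, A-E 15, A-F 12] → take E-G (10); add G.
Step 4: frontier [B-D 16, A-E 15, A-F 12, C-G 2] → take C-G (2); add C.
Step 5: frontier [A-C 9, B-D 16, A-E 15, A-F 12] → take A-C (9); add A.
Step 6: frontier [A-B 18, B-D 16] → take B-D (16); add B.
MST edges: D-F, D-E, E-G, C-G, A-C, B-D; total weight 1+3+10+2+9+16 = 41.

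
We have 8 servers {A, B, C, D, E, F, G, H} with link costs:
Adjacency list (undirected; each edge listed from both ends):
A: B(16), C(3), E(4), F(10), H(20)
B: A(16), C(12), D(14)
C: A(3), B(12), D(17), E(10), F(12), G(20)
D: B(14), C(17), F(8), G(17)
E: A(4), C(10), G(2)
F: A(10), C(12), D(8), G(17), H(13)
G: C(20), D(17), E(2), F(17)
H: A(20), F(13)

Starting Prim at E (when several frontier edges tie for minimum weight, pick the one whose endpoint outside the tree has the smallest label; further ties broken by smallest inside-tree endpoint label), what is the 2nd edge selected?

A-E

Prim's algorithm from E:
Step 1: cheapest edge leaving the tree is E G (2); add G.
Step 2: cheapest edge leaving the tree is A E (4); add A.
Step 3: cheapest edge leaving the tree is A C (3); add C.
Step 4: cheapest edge leaving the tree is A F (10); add F.
Step 5: cheapest edge leaving the tree is D F (8); add D.
Step 6: cheapest edge leaving the tree is B C (12); add B.
Step 7: cheapest edge leaving the tree is F H (13); add H.
The 2nd edge added is A E.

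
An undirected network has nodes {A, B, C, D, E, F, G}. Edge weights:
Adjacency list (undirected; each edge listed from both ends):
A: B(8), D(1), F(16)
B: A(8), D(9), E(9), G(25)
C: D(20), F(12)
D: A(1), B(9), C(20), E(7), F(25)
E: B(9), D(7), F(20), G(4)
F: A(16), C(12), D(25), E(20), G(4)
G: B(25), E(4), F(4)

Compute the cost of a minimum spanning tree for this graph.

Kruskal's algorithm — process edges by increasing weight (ties by edge label):
A D (1): add — endpoints in different components.
E G (4): add — endpoints in different components.
F G (4): add — endpoints in different components.
D E (7): add — endpoints in different components.
A B (8): add — endpoints in different components.
B D (9): skip — B and D already connected.
B E (9): skip — B and E already connected.
C F (12): add — endpoints in different components.
MST edges: A D, E G, F G, D E, A B, C F; total weight 1+4+4+7+8+12 = 36.

36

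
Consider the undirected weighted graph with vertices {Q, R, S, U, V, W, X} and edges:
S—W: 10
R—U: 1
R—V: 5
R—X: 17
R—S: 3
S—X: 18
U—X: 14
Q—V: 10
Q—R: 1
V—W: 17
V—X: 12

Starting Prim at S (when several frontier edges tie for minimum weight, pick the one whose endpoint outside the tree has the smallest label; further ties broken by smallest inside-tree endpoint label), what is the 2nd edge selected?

Q-R

Prim, starting at S.
Step 1: cheapest edge leaving the tree is R—S (3); add R.
Step 2: cheapest edge leaving the tree is Q—R (1); add Q.
Step 3: cheapest edge leaving the tree is R—U (1); add U.
Step 4: cheapest edge leaving the tree is R—V (5); add V.
Step 5: cheapest edge leaving the tree is S—W (10); add W.
Step 6: cheapest edge leaving the tree is V—X (12); add X.
The 2nd edge added is Q—R.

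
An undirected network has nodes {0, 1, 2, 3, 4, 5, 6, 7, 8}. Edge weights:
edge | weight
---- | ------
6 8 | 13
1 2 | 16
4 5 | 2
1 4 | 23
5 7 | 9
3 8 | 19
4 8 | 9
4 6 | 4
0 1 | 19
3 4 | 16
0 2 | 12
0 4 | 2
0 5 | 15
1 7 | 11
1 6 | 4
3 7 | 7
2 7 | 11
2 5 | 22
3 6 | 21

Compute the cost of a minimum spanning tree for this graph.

Prim's algorithm from 2:
Step 1: cheapest edge leaving the tree is 2 7 (11); add 7.
Step 2: cheapest edge leaving the tree is 3 7 (7); add 3.
Step 3: cheapest edge leaving the tree is 5 7 (9); add 5.
Step 4: cheapest edge leaving the tree is 4 5 (2); add 4.
Step 5: cheapest edge leaving the tree is 0 4 (2); add 0.
Step 6: cheapest edge leaving the tree is 4 6 (4); add 6.
Step 7: cheapest edge leaving the tree is 1 6 (4); add 1.
Step 8: cheapest edge leaving the tree is 4 8 (9); add 8.
MST edges: 2 7, 3 7, 5 7, 4 5, 0 4, 4 6, 1 6, 4 8; total weight 11+7+9+2+2+4+4+9 = 48.

48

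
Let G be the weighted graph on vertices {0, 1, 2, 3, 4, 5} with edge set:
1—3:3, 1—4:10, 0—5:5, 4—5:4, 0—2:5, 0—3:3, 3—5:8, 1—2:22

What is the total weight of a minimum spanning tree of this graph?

Prim, starting at 3.
Step 1: cheapest edge leaving the tree is 0—3 (3); add 0.
Step 2: cheapest edge leaving the tree is 1—3 (3); add 1.
Step 3: cheapest edge leaving the tree is 0—2 (5); add 2.
Step 4: cheapest edge leaving the tree is 0—5 (5); add 5.
Step 5: cheapest edge leaving the tree is 4—5 (4); add 4.
MST edges: 0—3, 1—3, 0—2, 0—5, 4—5; total weight 3+3+5+5+4 = 20.

20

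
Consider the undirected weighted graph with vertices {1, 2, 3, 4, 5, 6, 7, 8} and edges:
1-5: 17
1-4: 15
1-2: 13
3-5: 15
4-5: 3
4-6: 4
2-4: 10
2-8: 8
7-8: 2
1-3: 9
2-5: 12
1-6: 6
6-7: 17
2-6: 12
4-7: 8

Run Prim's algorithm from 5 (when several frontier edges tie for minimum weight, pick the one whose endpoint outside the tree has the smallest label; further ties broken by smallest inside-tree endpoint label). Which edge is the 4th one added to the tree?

4-7

Prim, starting at 5.
Step 1: cheapest edge leaving the tree is 4-5 (3); add 4.
Step 2: cheapest edge leaving the tree is 4-6 (4); add 6.
Step 3: cheapest edge leaving the tree is 1-6 (6); add 1.
Step 4: cheapest edge leaving the tree is 4-7 (8); add 7.
Step 5: cheapest edge leaving the tree is 7-8 (2); add 8.
Step 6: cheapest edge leaving the tree is 2-8 (8); add 2.
Step 7: cheapest edge leaving the tree is 1-3 (9); add 3.
The 4th edge added is 4-7.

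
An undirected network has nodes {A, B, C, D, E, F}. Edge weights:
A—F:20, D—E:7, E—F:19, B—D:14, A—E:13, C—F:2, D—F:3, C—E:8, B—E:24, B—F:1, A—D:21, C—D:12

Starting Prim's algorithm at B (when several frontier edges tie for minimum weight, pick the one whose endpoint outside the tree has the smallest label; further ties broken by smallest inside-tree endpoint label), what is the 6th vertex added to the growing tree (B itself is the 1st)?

Prim's algorithm from B:
Step 1: cheapest edge leaving the tree is B—F (1); add F.
Step 2: cheapest edge leaving the tree is C—F (2); add C.
Step 3: cheapest edge leaving the tree is D—F (3); add D.
Step 4: cheapest edge leaving the tree is D—E (7); add E.
Step 5: cheapest edge leaving the tree is A—E (13); add A.
Vertex order: B, F, C, D, E, A. The 6th vertex is A.

A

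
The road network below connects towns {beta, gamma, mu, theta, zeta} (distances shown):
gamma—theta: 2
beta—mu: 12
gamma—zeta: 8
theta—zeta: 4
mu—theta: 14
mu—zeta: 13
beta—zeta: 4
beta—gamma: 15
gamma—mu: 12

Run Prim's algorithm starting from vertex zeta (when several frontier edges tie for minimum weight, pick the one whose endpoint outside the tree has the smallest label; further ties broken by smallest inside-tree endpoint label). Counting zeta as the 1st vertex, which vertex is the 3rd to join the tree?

theta

Prim, starting at zeta.
Step 1: cheapest edge leaving the tree is beta—zeta (4); add beta.
Step 2: cheapest edge leaving the tree is theta—zeta (4); add theta.
Step 3: cheapest edge leaving the tree is gamma—theta (2); add gamma.
Step 4: cheapest edge leaving the tree is beta—mu (12); add mu.
Vertex order: zeta, beta, theta, gamma, mu. The 3rd vertex is theta.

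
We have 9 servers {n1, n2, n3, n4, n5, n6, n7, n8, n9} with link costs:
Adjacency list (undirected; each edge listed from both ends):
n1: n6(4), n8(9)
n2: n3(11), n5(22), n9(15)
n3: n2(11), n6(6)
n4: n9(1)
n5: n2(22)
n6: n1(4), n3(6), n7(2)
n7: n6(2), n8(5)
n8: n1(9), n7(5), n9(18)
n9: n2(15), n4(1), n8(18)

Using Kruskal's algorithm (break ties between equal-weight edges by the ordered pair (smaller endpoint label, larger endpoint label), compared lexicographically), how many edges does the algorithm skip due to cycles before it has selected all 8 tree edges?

Sort edges by weight, then run Kruskal:
n4-n9 (1): add — endpoints in different components.
n6-n7 (2): add — endpoints in different components.
n1-n6 (4): add — endpoints in different components.
n7-n8 (5): add — endpoints in different components.
n3-n6 (6): add — endpoints in different components.
n1-n8 (9): skip — n1 and n8 already connected.
n2-n3 (11): add — endpoints in different components.
n2-n9 (15): add — endpoints in different components.
n8-n9 (18): skip — n8 and n9 already connected.
n2-n5 (22): add — endpoints in different components.
Edges rejected before the tree was complete: 2.

2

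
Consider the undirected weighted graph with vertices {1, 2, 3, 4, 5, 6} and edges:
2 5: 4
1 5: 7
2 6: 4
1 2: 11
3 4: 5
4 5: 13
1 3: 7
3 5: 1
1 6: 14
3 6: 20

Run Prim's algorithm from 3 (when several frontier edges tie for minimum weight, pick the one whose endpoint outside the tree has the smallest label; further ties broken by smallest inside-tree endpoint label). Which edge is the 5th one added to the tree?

1-3

Prim, starting at 3.
Step 1: frontier [3 5 1, 3 4 5, 1 3 7, 3 6 20] → take 3 5 (1); add 5.
Step 2: frontier [3 4 5, 1 3 7, 3 6 20, 2 5 4, 1 5 7, 4 5 13] → take 2 5 (4); add 2.
Step 3: frontier [2 6 4, 1 2 11, 3 4 5, 1 3 7, 3 6 20, 1 5 7, 4 5 13] → take 2 6 (4); add 6.
Step 4: frontier [1 2 11, 3 4 5, 1 3 7, 1 5 7, 4 5 13, 1 6 14] → take 3 4 (5); add 4.
Step 5: frontier [1 2 11, 1 3 7, 1 5 7, 1 6 14] → take 1 3 (7); add 1.
The 5th edge added is 1 3.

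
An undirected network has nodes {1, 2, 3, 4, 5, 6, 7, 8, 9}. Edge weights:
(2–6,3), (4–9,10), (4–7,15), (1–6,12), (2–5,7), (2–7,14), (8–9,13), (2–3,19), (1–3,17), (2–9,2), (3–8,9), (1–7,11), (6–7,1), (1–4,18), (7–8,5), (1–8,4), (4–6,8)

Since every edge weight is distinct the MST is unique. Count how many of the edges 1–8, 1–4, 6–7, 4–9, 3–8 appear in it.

Sort edges by weight, then run Kruskal:
6–7 (1): add — endpoints in different components.
2–9 (2): add — endpoints in different components.
2–6 (3): add — endpoints in different components.
1–8 (4): add — endpoints in different components.
7–8 (5): add — endpoints in different components.
2–5 (7): add — endpoints in different components.
4–6 (8): add — endpoints in different components.
3–8 (9): add — endpoints in different components.
MST edge set: {6–7, 2–9, 2–6, 1–8, 7–8, 2–5, 4–6, 3–8}.
Of the listed edges, {1–8, 6–7, 3–8} are in the MST → 3.

3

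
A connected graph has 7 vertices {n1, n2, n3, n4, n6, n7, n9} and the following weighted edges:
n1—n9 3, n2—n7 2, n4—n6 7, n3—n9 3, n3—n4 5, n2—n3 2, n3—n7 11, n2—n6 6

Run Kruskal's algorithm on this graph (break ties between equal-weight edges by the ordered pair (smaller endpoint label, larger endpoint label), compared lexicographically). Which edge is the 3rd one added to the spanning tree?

n1-n9

Kruskal: consider edges lightest-first.
n2—n3 (2): add — endpoints in different components.
n2—n7 (2): add — endpoints in different components.
n1—n9 (3): add — endpoints in different components.
n3—n9 (3): add — endpoints in different components.
n3—n4 (5): add — endpoints in different components.
n2—n6 (6): add — endpoints in different components.
The 3rd edge added is n1—n9.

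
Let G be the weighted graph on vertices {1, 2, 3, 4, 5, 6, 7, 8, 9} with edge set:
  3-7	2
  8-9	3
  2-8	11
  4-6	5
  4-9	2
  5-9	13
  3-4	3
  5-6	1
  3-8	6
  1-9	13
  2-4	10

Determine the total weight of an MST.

39

Prim, starting at 7.
Step 1: cheapest edge leaving the tree is 3-7 (2); add 3.
Step 2: cheapest edge leaving the tree is 3-4 (3); add 4.
Step 3: cheapest edge leaving the tree is 4-9 (2); add 9.
Step 4: cheapest edge leaving the tree is 8-9 (3); add 8.
Step 5: cheapest edge leaving the tree is 4-6 (5); add 6.
Step 6: cheapest edge leaving the tree is 5-6 (1); add 5.
Step 7: cheapest edge leaving the tree is 2-4 (10); add 2.
Step 8: cheapest edge leaving the tree is 1-9 (13); add 1.
MST edges: 3-7, 3-4, 4-9, 8-9, 4-6, 5-6, 2-4, 1-9; total weight 2+3+2+3+5+1+10+13 = 39.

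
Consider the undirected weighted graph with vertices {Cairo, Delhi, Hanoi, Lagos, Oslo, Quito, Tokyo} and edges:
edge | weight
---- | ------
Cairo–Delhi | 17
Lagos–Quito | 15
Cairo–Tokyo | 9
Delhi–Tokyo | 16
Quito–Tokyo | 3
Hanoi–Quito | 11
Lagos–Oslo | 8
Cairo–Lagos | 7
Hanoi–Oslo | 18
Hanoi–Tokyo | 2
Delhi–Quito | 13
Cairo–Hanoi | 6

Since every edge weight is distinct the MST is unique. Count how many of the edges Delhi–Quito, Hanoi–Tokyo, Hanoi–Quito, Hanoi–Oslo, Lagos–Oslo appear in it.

Kruskal: consider edges lightest-first.
Hanoi–Tokyo (2): add. Components now {Delhi} {Quito} {Hanoi,Tokyo} {Lagos} {Oslo} {Cairo}
Quito–Tokyo (3): add. Components now {Delhi} {Hanoi,Quito,Tokyo} {Lagos} {Oslo} {Cairo}
Cairo–Hanoi (6): add. Components now {Delhi} {Cairo,Hanoi,Quito,Tokyo} {Lagos} {Oslo}
Cairo–Lagos (7): add. Components now {Delhi} {Cairo,Hanoi,Lagos,Quito,Tokyo} {Oslo}
Lagos–Oslo (8): add. Components now {Delhi} {Cairo,Hanoi,Lagos,Oslo,Quito,Tokyo}
Cairo–Tokyo (9): skip — Tokyo and Cairo already connected.
Hanoi–Quito (11): skip — Quito and Hanoi already connected.
Delhi–Quito (13): add. Components now {Cairo,Delhi,Hanoi,Lagos,Oslo,Quito,Tokyo}
MST edge set: {Hanoi–Tokyo, Quito–Tokyo, Cairo–Hanoi, Cairo–Lagos, Lagos–Oslo, Delhi–Quito}.
Of the listed edges, {Delhi–Quito, Hanoi–Tokyo, Lagos–Oslo} are in the MST → 3.

3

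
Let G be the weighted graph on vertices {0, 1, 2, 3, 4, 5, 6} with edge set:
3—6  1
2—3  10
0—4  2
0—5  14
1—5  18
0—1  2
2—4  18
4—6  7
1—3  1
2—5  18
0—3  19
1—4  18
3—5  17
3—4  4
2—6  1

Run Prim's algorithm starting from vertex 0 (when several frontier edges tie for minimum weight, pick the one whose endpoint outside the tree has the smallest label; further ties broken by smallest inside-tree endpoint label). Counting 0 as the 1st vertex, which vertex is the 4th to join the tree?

Prim's algorithm from 0:
Step 1: cheapest edge leaving the tree is 0—1 (2); add 1.
Step 2: cheapest edge leaving the tree is 1—3 (1); add 3.
Step 3: cheapest edge leaving the tree is 3—6 (1); add 6.
Step 4: cheapest edge leaving the tree is 2—6 (1); add 2.
Step 5: cheapest edge leaving the tree is 0—4 (2); add 4.
Step 6: cheapest edge leaving the tree is 0—5 (14); add 5.
Vertex order: 0, 1, 3, 6, 2, 4, 5. The 4th vertex is 6.

6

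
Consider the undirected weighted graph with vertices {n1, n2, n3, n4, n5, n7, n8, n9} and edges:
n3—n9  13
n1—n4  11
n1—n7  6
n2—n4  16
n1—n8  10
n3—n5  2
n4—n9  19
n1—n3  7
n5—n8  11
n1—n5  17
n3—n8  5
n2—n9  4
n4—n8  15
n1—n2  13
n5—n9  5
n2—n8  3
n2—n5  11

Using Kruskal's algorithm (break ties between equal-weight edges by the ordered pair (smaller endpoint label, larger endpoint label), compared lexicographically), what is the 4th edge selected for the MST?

n3-n8

Kruskal: consider edges lightest-first.
n3—n5 (2): add — endpoints in different components.
n2—n8 (3): add — endpoints in different components.
n2—n9 (4): add — endpoints in different components.
n3—n8 (5): add — endpoints in different components.
n5—n9 (5): skip — n9 and n5 already connected.
n1—n7 (6): add — endpoints in different components.
n1—n3 (7): add — endpoints in different components.
n1—n8 (10): skip — n8 and n1 already connected.
n1—n4 (11): add — endpoints in different components.
The 4th edge added is n3—n8.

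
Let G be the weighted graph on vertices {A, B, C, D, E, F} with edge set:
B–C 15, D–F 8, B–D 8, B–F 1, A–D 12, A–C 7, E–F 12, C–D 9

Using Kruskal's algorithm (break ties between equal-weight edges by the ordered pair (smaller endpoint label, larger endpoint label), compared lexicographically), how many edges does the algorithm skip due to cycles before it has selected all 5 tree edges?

Kruskal's algorithm — process edges by increasing weight (ties by edge label):
B–F (1): add. Components now {A} {B,F} {C} {D} {E}
A–C (7): add. Components now {A,C} {B,F} {D} {E}
B–D (8): add. Components now {A,C} {B,D,F} {E}
D–F (8): skip — D and F already connected.
C–D (9): add. Components now {A,B,C,D,F} {E}
A–D (12): skip — A and D already connected.
E–F (12): add. Components now {A,B,C,D,E,F}
Edges rejected before the tree was complete: 2.

2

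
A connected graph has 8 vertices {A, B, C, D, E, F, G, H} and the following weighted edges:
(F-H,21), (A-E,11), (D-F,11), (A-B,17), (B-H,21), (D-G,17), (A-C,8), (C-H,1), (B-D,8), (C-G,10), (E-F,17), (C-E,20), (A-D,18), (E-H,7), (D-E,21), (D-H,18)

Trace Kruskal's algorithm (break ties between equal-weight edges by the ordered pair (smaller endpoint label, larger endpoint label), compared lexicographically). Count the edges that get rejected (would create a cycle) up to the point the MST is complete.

1

Kruskal's algorithm — process edges by increasing weight (ties by edge label):
C-H (1): add — endpoints in different components.
E-H (7): add — endpoints in different components.
A-C (8): add — endpoints in different components.
B-D (8): add — endpoints in different components.
C-G (10): add — endpoints in different components.
A-E (11): skip — A and E already connected.
D-F (11): add — endpoints in different components.
A-B (17): add — endpoints in different components.
Edges rejected before the tree was complete: 1.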